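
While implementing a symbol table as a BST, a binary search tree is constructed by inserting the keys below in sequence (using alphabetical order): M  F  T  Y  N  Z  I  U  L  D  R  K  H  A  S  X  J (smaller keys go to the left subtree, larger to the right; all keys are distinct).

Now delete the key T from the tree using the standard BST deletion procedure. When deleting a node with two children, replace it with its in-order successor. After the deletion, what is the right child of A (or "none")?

none

M: root
F: left child of M (depth 1)
T: right child of M (depth 1)
Y: right child of T (depth 2)
N: left child of T (depth 2)
Z: right child of Y (depth 3)
I: right child of F (depth 2)
U: left child of Y (depth 3)
L: right child of I (depth 3)
D: left child of F (depth 2)
R: right child of N (depth 3)
K: left child of L (depth 4)
H: left child of I (depth 3)
A: left child of D (depth 3)
S: right child of R (depth 4)
X: right child of U (depth 4)
J: left child of K (depth 5)

Delete T (two children — replace with in-order successor).
After deletion, A's right child: none.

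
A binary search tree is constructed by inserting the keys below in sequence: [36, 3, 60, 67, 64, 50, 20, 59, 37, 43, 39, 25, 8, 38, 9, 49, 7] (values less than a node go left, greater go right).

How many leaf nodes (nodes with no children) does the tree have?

7

Resulting structure (node: left, right):
  36: L=3, R=60
  3: L=–, R=20
  60: L=50, R=67
  67: L=64, R=–
  64: L=–, R=–
  50: L=37, R=59
  20: L=8, R=25
  59: L=–, R=–
  37: L=–, R=43
  43: L=39, R=49
  39: L=38, R=–
  25: L=–, R=–
  8: L=7, R=9
  38: L=–, R=–
  9: L=–, R=–
  49: L=–, R=–
  7: L=–, R=–

Leaves: 7, 9, 25, 38, 49, 59, 64 — 7 in total.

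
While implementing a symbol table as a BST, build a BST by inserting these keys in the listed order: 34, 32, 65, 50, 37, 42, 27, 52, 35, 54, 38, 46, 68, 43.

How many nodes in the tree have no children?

6

Insert 34: tree is empty, so 34 becomes the root.
Insert 32: 32 < 34 → go left. Place as left child of 34.
Insert 65: 65 > 34 → go right. Place as right child of 34.
Insert 50: 50 > 34 → go right; 50 < 65 → go left. Place as left child of 65.
Insert 37: 37 > 34 → go right; 37 < 65 → go left; 37 < 50 → go left. Place as left child of 50.
Insert 42: 42 > 34 → go right; 42 < 65 → go left; 42 < 50 → go left; 42 > 37 → go right. Place as right child of 37.
Insert 27: 27 < 34 → go left; 27 < 32 → go left. Place as left child of 32.
Insert 52: 52 > 34 → go right; 52 < 65 → go left; 52 > 50 → go right. Place as right child of 50.
Insert 35: 35 > 34 → go right; 35 < 65 → go left; 35 < 50 → go left; 35 < 37 → go left. Place as left child of 37.
Insert 54: 54 > 34 → go right; 54 < 65 → go left; 54 > 50 → go right; 54 > 52 → go right. Place as right child of 52.
Insert 38: 38 > 34 → go right; 38 < 65 → go left; 38 < 50 → go left; 38 > 37 → go right; 38 < 42 → go left. Place as left child of 42.
Insert 46: 46 > 34 → go right; 46 < 65 → go left; 46 < 50 → go left; 46 > 37 → go right; 46 > 42 → go right. Place as right child of 42.
Insert 68: 68 > 34 → go right; 68 > 65 → go right. Place as right child of 65.
Insert 43: 43 > 34 → go right; 43 < 65 → go left; 43 < 50 → go left; 43 > 37 → go right; 43 > 42 → go right; 43 < 46 → go left. Place as left child of 46.

Leaves: 27, 35, 38, 43, 54, 68 — 6 in total.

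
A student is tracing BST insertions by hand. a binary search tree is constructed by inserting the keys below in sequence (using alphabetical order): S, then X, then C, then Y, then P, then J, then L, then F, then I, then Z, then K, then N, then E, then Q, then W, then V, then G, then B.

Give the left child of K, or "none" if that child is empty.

Insert S: tree is empty, so S becomes the root.
Insert X: X > S → go right. Place as right child of S.
Insert C: C < S → go left. Place as left child of S.
Insert Y: Y > S → go right; Y > X → go right. Place as right child of X.
Insert P: P < S → go left; P > C → go right. Place as right child of C.
Insert J: J < S → go left; J > C → go right; J < P → go left. Place as left child of P.
Insert L: L < S → go left; L > C → go right; L < P → go left; L > J → go right. Place as right child of J.
Insert F: F < S → go left; F > C → go right; F < P → go left; F < J → go left. Place as left child of J.
Insert I: I < S → go left; I > C → go right; I < P → go left; I < J → go left; I > F → go right. Place as right child of F.
Insert Z: Z > S → go right; Z > X → go right; Z > Y → go right. Place as right child of Y.
Insert K: K < S → go left; K > C → go right; K < P → go left; K > J → go right; K < L → go left. Place as left child of L.
Insert N: N < S → go left; N > C → go right; N < P → go left; N > J → go right; N > L → go right. Place as right child of L.
Insert E: E < S → go left; E > C → go right; E < P → go left; E < J → go left; E < F → go left. Place as left child of F.
Insert Q: Q < S → go left; Q > C → go right; Q > P → go right. Place as right child of P.
Insert W: W > S → go right; W < X → go left. Place as left child of X.
Insert V: V > S → go right; V < X → go left; V < W → go left. Place as left child of W.
Insert G: G < S → go left; G > C → go right; G < P → go left; G < J → go left; G > F → go right; G < I → go left. Place as left child of I.
Insert B: B < S → go left; B < C → go left. Place as left child of C.

none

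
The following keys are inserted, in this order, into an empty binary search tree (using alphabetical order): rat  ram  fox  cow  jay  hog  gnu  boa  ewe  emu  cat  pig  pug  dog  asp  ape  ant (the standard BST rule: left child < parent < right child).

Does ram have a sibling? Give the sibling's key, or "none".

none

rat: root
ram: left child of rat (depth 1)
fox: left child of ram (depth 2)
cow: left child of fox (depth 3)
jay: right child of fox (depth 3)
hog: left child of jay (depth 4)
gnu: left child of hog (depth 5)
boa: left child of cow (depth 4)
ewe: right child of cow (depth 4)
emu: left child of ewe (depth 5)
cat: right child of boa (depth 5)
pig: right child of jay (depth 4)
pug: right child of pig (depth 5)
dog: left child of emu (depth 6)
asp: left child of boa (depth 5)
ape: left child of asp (depth 6)
ant: left child of ape (depth 7)

ram's parent is rat, which has only one child.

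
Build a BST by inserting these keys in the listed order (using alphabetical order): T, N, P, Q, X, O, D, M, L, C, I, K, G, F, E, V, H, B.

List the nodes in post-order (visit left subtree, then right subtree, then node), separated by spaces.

B C E F H G K I L M D O Q P N V X T

Insert T: tree is empty, so T becomes the root.
Insert N: N < T → go left. Place as left child of T.
Insert P: P < T → go left; P > N → go right. Place as right child of N.
Insert Q: Q < T → go left; Q > N → go right; Q > P → go right. Place as right child of P.
Insert X: X > T → go right. Place as right child of T.
Insert O: O < T → go left; O > N → go right; O < P → go left. Place as left child of P.
Insert D: D < T → go left; D < N → go left. Place as left child of N.
Insert M: M < T → go left; M < N → go left; M > D → go right. Place as right child of D.
Insert L: L < T → go left; L < N → go left; L > D → go right; L < M → go left. Place as left child of M.
Insert C: C < T → go left; C < N → go left; C < D → go left. Place as left child of D.
Insert I: I < T → go left; I < N → go left; I > D → go right; I < M → go left; I < L → go left. Place as left child of L.
Insert K: K < T → go left; K < N → go left; K > D → go right; K < M → go left; K < L → go left; K > I → go right. Place as right child of I.
Insert G: G < T → go left; G < N → go left; G > D → go right; G < M → go left; G < L → go left; G < I → go left. Place as left child of I.
Insert F: F < T → go left; F < N → go left; F > D → go right; F < M → go left; F < L → go left; F < I → go left; F < G → go left. Place as left child of G.
Insert E: E < T → go left; E < N → go left; E > D → go right; E < M → go left; E < L → go left; E < I → go left; E < G → go left; E < F → go left. Place as left child of F.
Insert V: V > T → go right; V < X → go left. Place as left child of X.
Insert H: H < T → go left; H < N → go left; H > D → go right; H < M → go left; H < L → go left; H < I → go left; H > G → go right. Place as right child of G.
Insert B: B < T → go left; B < N → go left; B < D → go left; B < C → go left. Place as left child of C.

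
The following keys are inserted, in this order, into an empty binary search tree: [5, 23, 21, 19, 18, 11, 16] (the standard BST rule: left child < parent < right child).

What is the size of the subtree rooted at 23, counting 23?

6

Resulting structure (node: left, right):
  5: L=–, R=23
  23: L=21, R=–
  21: L=19, R=–
  19: L=18, R=–
  18: L=11, R=–
  11: L=–, R=16
  16: L=–, R=–

Subtree rooted at 23 contains: 23, 21, 19, 18, 11, 16 — 6 nodes.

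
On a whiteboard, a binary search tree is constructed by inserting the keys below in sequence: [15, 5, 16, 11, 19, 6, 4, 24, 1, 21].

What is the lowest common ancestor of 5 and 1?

Insert 15: tree is empty, so 15 becomes the root.
Insert 5: 5 < 15 → go left. Place as left child of 15.
Insert 16: 16 > 15 → go right. Place as right child of 15.
Insert 11: 11 < 15 → go left; 11 > 5 → go right. Place as right child of 5.
Insert 19: 19 > 15 → go right; 19 > 16 → go right. Place as right child of 16.
Insert 6: 6 < 15 → go left; 6 > 5 → go right; 6 < 11 → go left. Place as left child of 11.
Insert 4: 4 < 15 → go left; 4 < 5 → go left. Place as left child of 5.
Insert 24: 24 > 15 → go right; 24 > 16 → go right; 24 > 19 → go right. Place as right child of 19.
Insert 1: 1 < 15 → go left; 1 < 5 → go left; 1 < 4 → go left. Place as left child of 4.
Insert 21: 21 > 15 → go right; 21 > 16 → go right; 21 > 19 → go right; 21 < 24 → go left. Place as left child of 24.

Path to 5: 15 → 5
Path to 1: 15 → 5 → 4 → 1
5 lies on both paths and is an ancestor of the other node.

5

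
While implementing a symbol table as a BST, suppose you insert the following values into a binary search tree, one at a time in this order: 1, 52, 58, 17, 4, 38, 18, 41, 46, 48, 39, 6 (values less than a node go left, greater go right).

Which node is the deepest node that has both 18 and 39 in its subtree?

1: root
52: right child of 1 (depth 1)
58: right child of 52 (depth 2)
17: left child of 52 (depth 2)
4: left child of 17 (depth 3)
38: right child of 17 (depth 3)
18: left child of 38 (depth 4)
41: right child of 38 (depth 4)
46: right child of 41 (depth 5)
48: right child of 46 (depth 6)
39: left child of 41 (depth 5)
6: right child of 4 (depth 4)

Path to 18: 1 → 52 → 17 → 38 → 18
Path to 39: 1 → 52 → 17 → 38 → 41 → 39
The paths share a prefix ending at 38, then split left and right.

38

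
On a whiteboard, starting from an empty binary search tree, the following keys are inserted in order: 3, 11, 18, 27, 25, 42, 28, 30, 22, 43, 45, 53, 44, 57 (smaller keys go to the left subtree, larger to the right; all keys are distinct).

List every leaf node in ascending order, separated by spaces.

Resulting structure (node: left, right):
  3: L=–, R=11
  11: L=–, R=18
  18: L=–, R=27
  27: L=25, R=42
  25: L=22, R=–
  42: L=28, R=43
  28: L=–, R=30
  30: L=–, R=–
  22: L=–, R=–
  43: L=–, R=45
  45: L=44, R=53
  53: L=–, R=57
  44: L=–, R=–
  57: L=–, R=–

22 30 44 57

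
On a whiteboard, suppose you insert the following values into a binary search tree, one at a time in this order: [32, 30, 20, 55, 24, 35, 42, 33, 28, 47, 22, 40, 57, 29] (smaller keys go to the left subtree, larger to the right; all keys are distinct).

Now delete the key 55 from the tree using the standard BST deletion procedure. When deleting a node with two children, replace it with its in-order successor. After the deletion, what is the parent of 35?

57

Insert 32: tree is empty, so 32 becomes the root.
Insert 30: 30 < 32 → go left. Place as left child of 32.
Insert 20: 20 < 32 → go left; 20 < 30 → go left. Place as left child of 30.
Insert 55: 55 > 32 → go right. Place as right child of 32.
Insert 24: 24 < 32 → go left; 24 < 30 → go left; 24 > 20 → go right. Place as right child of 20.
Insert 35: 35 > 32 → go right; 35 < 55 → go left. Place as left child of 55.
Insert 42: 42 > 32 → go right; 42 < 55 → go left; 42 > 35 → go right. Place as right child of 35.
Insert 33: 33 > 32 → go right; 33 < 55 → go left; 33 < 35 → go left. Place as left child of 35.
Insert 28: 28 < 32 → go left; 28 < 30 → go left; 28 > 20 → go right; 28 > 24 → go right. Place as right child of 24.
Insert 47: 47 > 32 → go right; 47 < 55 → go left; 47 > 35 → go right; 47 > 42 → go right. Place as right child of 42.
Insert 22: 22 < 32 → go left; 22 < 30 → go left; 22 > 20 → go right; 22 < 24 → go left. Place as left child of 24.
Insert 40: 40 > 32 → go right; 40 < 55 → go left; 40 > 35 → go right; 40 < 42 → go left. Place as left child of 42.
Insert 57: 57 > 32 → go right; 57 > 55 → go right. Place as right child of 55.
Insert 29: 29 < 32 → go left; 29 < 30 → go left; 29 > 20 → go right; 29 > 24 → go right; 29 > 28 → go right. Place as right child of 28.

Delete 55 (two children — replace with in-order successor).
After deletion, 35's parent is 57.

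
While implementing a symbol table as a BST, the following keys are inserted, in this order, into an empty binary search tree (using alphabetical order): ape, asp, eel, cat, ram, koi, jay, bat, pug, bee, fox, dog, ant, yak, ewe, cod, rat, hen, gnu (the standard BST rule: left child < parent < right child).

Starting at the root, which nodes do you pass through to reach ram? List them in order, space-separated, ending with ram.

ape asp eel ram

ape: root
asp: right child of ape (depth 1)
eel: right child of asp (depth 2)
cat: left child of eel (depth 3)
ram: right child of eel (depth 3)
koi: left child of ram (depth 4)
jay: left child of koi (depth 5)
bat: left child of cat (depth 4)
pug: right child of koi (depth 5)
bee: right child of bat (depth 5)
fox: left child of jay (depth 6)
dog: right child of cat (depth 4)
ant: left child of ape (depth 1)
yak: right child of ram (depth 4)
ewe: left child of fox (depth 7)
cod: left child of dog (depth 5)
rat: left child of yak (depth 5)
hen: right child of fox (depth 7)
gnu: left child of hen (depth 8)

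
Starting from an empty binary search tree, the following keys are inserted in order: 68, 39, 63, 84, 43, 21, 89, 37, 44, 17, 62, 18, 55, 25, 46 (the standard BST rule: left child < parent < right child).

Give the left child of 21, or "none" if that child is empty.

17

68: root
39: left child of 68 (depth 1)
63: right child of 39 (depth 2)
84: right child of 68 (depth 1)
43: left child of 63 (depth 3)
21: left child of 39 (depth 2)
89: right child of 84 (depth 2)
37: right child of 21 (depth 3)
44: right child of 43 (depth 4)
17: left child of 21 (depth 3)
62: right child of 44 (depth 5)
18: right child of 17 (depth 4)
55: left child of 62 (depth 6)
25: left child of 37 (depth 4)
46: left child of 55 (depth 7)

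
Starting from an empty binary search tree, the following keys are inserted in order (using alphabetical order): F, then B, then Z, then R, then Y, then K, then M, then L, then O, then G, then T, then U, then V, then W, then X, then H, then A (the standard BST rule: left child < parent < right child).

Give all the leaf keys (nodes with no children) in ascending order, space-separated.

Insert F: tree is empty, so F becomes the root.
Insert B: B < F → go left. Place as left child of F.
Insert Z: Z > F → go right. Place as right child of F.
Insert R: R > F → go right; R < Z → go left. Place as left child of Z.
Insert Y: Y > F → go right; Y < Z → go left; Y > R → go right. Place as right child of R.
Insert K: K > F → go right; K < Z → go left; K < R → go left. Place as left child of R.
Insert M: M > F → go right; M < Z → go left; M < R → go left; M > K → go right. Place as right child of K.
Insert L: L > F → go right; L < Z → go left; L < R → go left; L > K → go right; L < M → go left. Place as left child of M.
Insert O: O > F → go right; O < Z → go left; O < R → go left; O > K → go right; O > M → go right. Place as right child of M.
Insert G: G > F → go right; G < Z → go left; G < R → go left; G < K → go left. Place as left child of K.
Insert T: T > F → go right; T < Z → go left; T > R → go right; T < Y → go left. Place as left child of Y.
Insert U: U > F → go right; U < Z → go left; U > R → go right; U < Y → go left; U > T → go right. Place as right child of T.
Insert V: V > F → go right; V < Z → go left; V > R → go right; V < Y → go left; V > T → go right; V > U → go right. Place as right child of U.
Insert W: W > F → go right; W < Z → go left; W > R → go right; W < Y → go left; W > T → go right; W > U → go right; W > V → go right. Place as right child of V.
Insert X: X > F → go right; X < Z → go left; X > R → go right; X < Y → go left; X > T → go right; X > U → go right; X > V → go right; X > W → go right. Place as right child of W.
Insert H: H > F → go right; H < Z → go left; H < R → go left; H < K → go left; H > G → go right. Place as right child of G.
Insert A: A < F → go left; A < B → go left. Place as left child of B.

A H L O X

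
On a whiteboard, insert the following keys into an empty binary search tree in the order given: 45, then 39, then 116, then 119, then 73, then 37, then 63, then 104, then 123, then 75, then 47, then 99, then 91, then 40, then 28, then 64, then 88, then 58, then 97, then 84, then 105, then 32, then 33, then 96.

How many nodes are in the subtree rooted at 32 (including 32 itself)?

2

45: root
39: left child of 45 (depth 1)
116: right child of 45 (depth 1)
119: right child of 116 (depth 2)
73: left child of 116 (depth 2)
37: left child of 39 (depth 2)
63: left child of 73 (depth 3)
104: right child of 73 (depth 3)
123: right child of 119 (depth 3)
75: left child of 104 (depth 4)
47: left child of 63 (depth 4)
99: right child of 75 (depth 5)
91: left child of 99 (depth 6)
40: right child of 39 (depth 2)
28: left child of 37 (depth 3)
64: right child of 63 (depth 4)
88: left child of 91 (depth 7)
58: right child of 47 (depth 5)
97: right child of 91 (depth 7)
84: left child of 88 (depth 8)
105: right child of 104 (depth 4)
32: right child of 28 (depth 4)
33: right child of 32 (depth 5)
96: left child of 97 (depth 8)

Subtree rooted at 32 contains: 32, 33 — 2 nodes.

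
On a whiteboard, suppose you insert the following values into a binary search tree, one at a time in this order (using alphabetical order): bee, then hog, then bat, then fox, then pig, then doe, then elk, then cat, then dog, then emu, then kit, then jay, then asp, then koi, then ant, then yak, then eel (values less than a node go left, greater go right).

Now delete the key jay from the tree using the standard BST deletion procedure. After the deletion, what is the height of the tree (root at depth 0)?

6

Resulting structure (node: left, right):
  bee: L=bat, R=hog
  hog: L=fox, R=pig
  bat: L=asp, R=–
  fox: L=doe, R=–
  pig: L=kit, R=yak
  doe: L=cat, R=elk
  elk: L=dog, R=emu
  cat: L=–, R=–
  dog: L=–, R=eel
  emu: L=–, R=–
  kit: L=jay, R=koi
  jay: L=–, R=–
  asp: L=ant, R=–
  koi: L=–, R=–
  ant: L=–, R=–
  yak: L=–, R=–
  eel: L=–, R=–

Delete jay (at most one child — splice it out).
After deletion, deepest node is eel at depth 6.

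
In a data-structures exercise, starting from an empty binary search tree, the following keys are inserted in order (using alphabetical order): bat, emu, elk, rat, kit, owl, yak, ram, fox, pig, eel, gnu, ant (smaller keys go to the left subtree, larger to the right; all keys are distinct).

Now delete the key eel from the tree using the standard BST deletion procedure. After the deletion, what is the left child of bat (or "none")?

ant

Insert bat: tree is empty, so bat becomes the root.
Insert emu: emu > bat → go right. Place as right child of bat.
Insert elk: elk > bat → go right; elk < emu → go left. Place as left child of emu.
Insert rat: rat > bat → go right; rat > emu → go right. Place as right child of emu.
Insert kit: kit > bat → go right; kit > emu → go right; kit < rat → go left. Place as left child of rat.
Insert owl: owl > bat → go right; owl > emu → go right; owl < rat → go left; owl > kit → go right. Place as right child of kit.
Insert yak: yak > bat → go right; yak > emu → go right; yak > rat → go right. Place as right child of rat.
Insert ram: ram > bat → go right; ram > emu → go right; ram < rat → go left; ram > kit → go right; ram > owl → go right. Place as right child of owl.
Insert fox: fox > bat → go right; fox > emu → go right; fox < rat → go left; fox < kit → go left. Place as left child of kit.
Insert pig: pig > bat → go right; pig > emu → go right; pig < rat → go left; pig > kit → go right; pig > owl → go right; pig < ram → go left. Place as left child of ram.
Insert eel: eel > bat → go right; eel < emu → go left; eel < elk → go left. Place as left child of elk.
Insert gnu: gnu > bat → go right; gnu > emu → go right; gnu < rat → go left; gnu < kit → go left; gnu > fox → go right. Place as right child of fox.
Insert ant: ant < bat → go left. Place as left child of bat.

Delete eel (at most one child — splice it out).
After deletion, bat's left child: ant.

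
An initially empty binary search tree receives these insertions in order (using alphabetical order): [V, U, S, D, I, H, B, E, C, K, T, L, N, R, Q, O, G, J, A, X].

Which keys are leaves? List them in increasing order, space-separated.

A C G J O T X

Insert V: tree is empty, so V becomes the root.
Insert U: U < V → go left. Place as left child of V.
Insert S: S < V → go left; S < U → go left. Place as left child of U.
Insert D: D < V → go left; D < U → go left; D < S → go left. Place as left child of S.
Insert I: I < V → go left; I < U → go left; I < S → go left; I > D → go right. Place as right child of D.
Insert H: H < V → go left; H < U → go left; H < S → go left; H > D → go right; H < I → go left. Place as left child of I.
Insert B: B < V → go left; B < U → go left; B < S → go left; B < D → go left. Place as left child of D.
Insert E: E < V → go left; E < U → go left; E < S → go left; E > D → go right; E < I → go left; E < H → go left. Place as left child of H.
Insert C: C < V → go left; C < U → go left; C < S → go left; C < D → go left; C > B → go right. Place as right child of B.
Insert K: K < V → go left; K < U → go left; K < S → go left; K > D → go right; K > I → go right. Place as right child of I.
Insert T: T < V → go left; T < U → go left; T > S → go right. Place as right child of S.
Insert L: L < V → go left; L < U → go left; L < S → go left; L > D → go right; L > I → go right; L > K → go right. Place as right child of K.
Insert N: N < V → go left; N < U → go left; N < S → go left; N > D → go right; N > I → go right; N > K → go right; N > L → go right. Place as right child of L.
Insert R: R < V → go left; R < U → go left; R < S → go left; R > D → go right; R > I → go right; R > K → go right; R > L → go right; R > N → go right. Place as right child of N.
Insert Q: Q < V → go left; Q < U → go left; Q < S → go left; Q > D → go right; Q > I → go right; Q > K → go right; Q > L → go right; Q > N → go right; Q < R → go left. Place as left child of R.
Insert O: O < V → go left; O < U → go left; O < S → go left; O > D → go right; O > I → go right; O > K → go right; O > L → go right; O > N → go right; O < R → go left; O < Q → go left. Place as left child of Q.
Insert G: G < V → go left; G < U → go left; G < S → go left; G > D → go right; G < I → go left; G < H → go left; G > E → go right. Place as right child of E.
Insert J: J < V → go left; J < U → go left; J < S → go left; J > D → go right; J > I → go right; J < K → go left. Place as left child of K.
Insert A: A < V → go left; A < U → go left; A < S → go left; A < D → go left; A < B → go left. Place as left child of B.
Insert X: X > V → go right. Place as right child of V.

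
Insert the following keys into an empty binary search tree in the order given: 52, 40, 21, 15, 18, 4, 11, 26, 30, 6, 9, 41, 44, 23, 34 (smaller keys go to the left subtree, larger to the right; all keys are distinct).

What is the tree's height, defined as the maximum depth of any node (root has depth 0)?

7

52: root
40: left child of 52 (depth 1)
21: left child of 40 (depth 2)
15: left child of 21 (depth 3)
18: right child of 15 (depth 4)
4: left child of 15 (depth 4)
11: right child of 4 (depth 5)
26: right child of 21 (depth 3)
30: right child of 26 (depth 4)
6: left child of 11 (depth 6)
9: right child of 6 (depth 7)
41: right child of 40 (depth 2)
44: right child of 41 (depth 3)
23: left child of 26 (depth 4)
34: right child of 30 (depth 5)

The deepest node is 9 at depth 7.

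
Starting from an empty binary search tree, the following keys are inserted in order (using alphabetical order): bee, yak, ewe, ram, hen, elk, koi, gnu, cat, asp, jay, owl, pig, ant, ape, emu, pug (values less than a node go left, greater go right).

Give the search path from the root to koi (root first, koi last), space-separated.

Resulting structure (node: left, right):
  bee: L=asp, R=yak
  yak: L=ewe, R=–
  ewe: L=elk, R=ram
  ram: L=hen, R=–
  hen: L=gnu, R=koi
  elk: L=cat, R=emu
  koi: L=jay, R=owl
  gnu: L=–, R=–
  cat: L=–, R=–
  asp: L=ant, R=–
  jay: L=–, R=–
  owl: L=–, R=pig
  pig: L=–, R=pug
  ant: L=–, R=ape
  ape: L=–, R=–
  emu: L=–, R=–
  pug: L=–, R=–

bee yak ewe ram hen koi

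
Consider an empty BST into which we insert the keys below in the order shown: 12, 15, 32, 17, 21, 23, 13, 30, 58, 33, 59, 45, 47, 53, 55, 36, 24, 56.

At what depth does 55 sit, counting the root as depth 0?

8

Insert 12: tree is empty, so 12 becomes the root.
Insert 15: 15 > 12 → go right. Place as right child of 12.
Insert 32: 32 > 12 → go right; 32 > 15 → go right. Place as right child of 15.
Insert 17: 17 > 12 → go right; 17 > 15 → go right; 17 < 32 → go left. Place as left child of 32.
Insert 21: 21 > 12 → go right; 21 > 15 → go right; 21 < 32 → go left; 21 > 17 → go right. Place as right child of 17.
Insert 23: 23 > 12 → go right; 23 > 15 → go right; 23 < 32 → go left; 23 > 17 → go right; 23 > 21 → go right. Place as right child of 21.
Insert 13: 13 > 12 → go right; 13 < 15 → go left. Place as left child of 15.
Insert 30: 30 > 12 → go right; 30 > 15 → go right; 30 < 32 → go left; 30 > 17 → go right; 30 > 21 → go right; 30 > 23 → go right. Place as right child of 23.
Insert 58: 58 > 12 → go right; 58 > 15 → go right; 58 > 32 → go right. Place as right child of 32.
Insert 33: 33 > 12 → go right; 33 > 15 → go right; 33 > 32 → go right; 33 < 58 → go left. Place as left child of 58.
Insert 59: 59 > 12 → go right; 59 > 15 → go right; 59 > 32 → go right; 59 > 58 → go right. Place as right child of 58.
Insert 45: 45 > 12 → go right; 45 > 15 → go right; 45 > 32 → go right; 45 < 58 → go left; 45 > 33 → go right. Place as right child of 33.
Insert 47: 47 > 12 → go right; 47 > 15 → go right; 47 > 32 → go right; 47 < 58 → go left; 47 > 33 → go right; 47 > 45 → go right. Place as right child of 45.
Insert 53: 53 > 12 → go right; 53 > 15 → go right; 53 > 32 → go right; 53 < 58 → go left; 53 > 33 → go right; 53 > 45 → go right; 53 > 47 → go right. Place as right child of 47.
Insert 55: 55 > 12 → go right; 55 > 15 → go right; 55 > 32 → go right; 55 < 58 → go left; 55 > 33 → go right; 55 > 45 → go right; 55 > 47 → go right; 55 > 53 → go right. Place as right child of 53.
Insert 36: 36 > 12 → go right; 36 > 15 → go right; 36 > 32 → go right; 36 < 58 → go left; 36 > 33 → go right; 36 < 45 → go left. Place as left child of 45.
Insert 24: 24 > 12 → go right; 24 > 15 → go right; 24 < 32 → go left; 24 > 17 → go right; 24 > 21 → go right; 24 > 23 → go right; 24 < 30 → go left. Place as left child of 30.
Insert 56: 56 > 12 → go right; 56 > 15 → go right; 56 > 32 → go right; 56 < 58 → go left; 56 > 33 → go right; 56 > 45 → go right; 56 > 47 → go right; 56 > 53 → go right; 56 > 55 → go right. Place as right child of 55.

Path to 55: 12 → 15 → 32 → 58 → 33 → 45 → 47 → 53 → 55, which is 8 edges.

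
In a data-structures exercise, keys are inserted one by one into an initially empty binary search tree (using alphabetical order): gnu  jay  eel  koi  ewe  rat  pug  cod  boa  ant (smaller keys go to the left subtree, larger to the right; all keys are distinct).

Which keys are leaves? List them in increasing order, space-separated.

ant ewe pug

gnu: root
jay: right child of gnu (depth 1)
eel: left child of gnu (depth 1)
koi: right child of jay (depth 2)
ewe: right child of eel (depth 2)
rat: right child of koi (depth 3)
pug: left child of rat (depth 4)
cod: left child of eel (depth 2)
boa: left child of cod (depth 3)
ant: left child of boa (depth 4)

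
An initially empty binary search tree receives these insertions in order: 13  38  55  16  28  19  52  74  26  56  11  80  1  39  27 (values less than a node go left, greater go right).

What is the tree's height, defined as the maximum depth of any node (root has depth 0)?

Insert 13: tree is empty, so 13 becomes the root.
Insert 38: 38 > 13 → go right. Place as right child of 13.
Insert 55: 55 > 13 → go right; 55 > 38 → go right. Place as right child of 38.
Insert 16: 16 > 13 → go right; 16 < 38 → go left. Place as left child of 38.
Insert 28: 28 > 13 → go right; 28 < 38 → go left; 28 > 16 → go right. Place as right child of 16.
Insert 19: 19 > 13 → go right; 19 < 38 → go left; 19 > 16 → go right; 19 < 28 → go left. Place as left child of 28.
Insert 52: 52 > 13 → go right; 52 > 38 → go right; 52 < 55 → go left. Place as left child of 55.
Insert 74: 74 > 13 → go right; 74 > 38 → go right; 74 > 55 → go right. Place as right child of 55.
Insert 26: 26 > 13 → go right; 26 < 38 → go left; 26 > 16 → go right; 26 < 28 → go left; 26 > 19 → go right. Place as right child of 19.
Insert 56: 56 > 13 → go right; 56 > 38 → go right; 56 > 55 → go right; 56 < 74 → go left. Place as left child of 74.
Insert 11: 11 < 13 → go left. Place as left child of 13.
Insert 80: 80 > 13 → go right; 80 > 38 → go right; 80 > 55 → go right; 80 > 74 → go right. Place as right child of 74.
Insert 1: 1 < 13 → go left; 1 < 11 → go left. Place as left child of 11.
Insert 39: 39 > 13 → go right; 39 > 38 → go right; 39 < 55 → go left; 39 < 52 → go left. Place as left child of 52.
Insert 27: 27 > 13 → go right; 27 < 38 → go left; 27 > 16 → go right; 27 < 28 → go left; 27 > 19 → go right; 27 > 26 → go right. Place as right child of 26.

The deepest node is 27 at depth 6.

6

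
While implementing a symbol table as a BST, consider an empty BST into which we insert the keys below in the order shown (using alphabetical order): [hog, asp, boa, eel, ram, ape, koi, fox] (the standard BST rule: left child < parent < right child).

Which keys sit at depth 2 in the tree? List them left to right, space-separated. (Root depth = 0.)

hog: root
asp: left child of hog (depth 1)
boa: right child of asp (depth 2)
eel: right child of boa (depth 3)
ram: right child of hog (depth 1)
ape: left child of asp (depth 2)
koi: left child of ram (depth 2)
fox: right child of eel (depth 4)

ape boa koi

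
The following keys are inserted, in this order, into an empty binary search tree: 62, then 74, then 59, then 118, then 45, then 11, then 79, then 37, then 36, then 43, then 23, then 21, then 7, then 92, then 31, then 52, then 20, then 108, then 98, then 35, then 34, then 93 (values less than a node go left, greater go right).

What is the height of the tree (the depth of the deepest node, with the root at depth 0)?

9

62: root
74: right child of 62 (depth 1)
59: left child of 62 (depth 1)
118: right child of 74 (depth 2)
45: left child of 59 (depth 2)
11: left child of 45 (depth 3)
79: left child of 118 (depth 3)
37: right child of 11 (depth 4)
36: left child of 37 (depth 5)
43: right child of 37 (depth 5)
23: left child of 36 (depth 6)
21: left child of 23 (depth 7)
7: left child of 11 (depth 4)
92: right child of 79 (depth 4)
31: right child of 23 (depth 7)
52: right child of 45 (depth 3)
20: left child of 21 (depth 8)
108: right child of 92 (depth 5)
98: left child of 108 (depth 6)
35: right child of 31 (depth 8)
34: left child of 35 (depth 9)
93: left child of 98 (depth 7)

The deepest node is 34 at depth 9.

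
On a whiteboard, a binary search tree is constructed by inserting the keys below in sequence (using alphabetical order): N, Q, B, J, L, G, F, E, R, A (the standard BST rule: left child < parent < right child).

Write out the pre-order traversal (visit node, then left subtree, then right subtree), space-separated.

Insert N: tree is empty, so N becomes the root.
Insert Q: Q > N → go right. Place as right child of N.
Insert B: B < N → go left. Place as left child of N.
Insert J: J < N → go left; J > B → go right. Place as right child of B.
Insert L: L < N → go left; L > B → go right; L > J → go right. Place as right child of J.
Insert G: G < N → go left; G > B → go right; G < J → go left. Place as left child of J.
Insert F: F < N → go left; F > B → go right; F < J → go left; F < G → go left. Place as left child of G.
Insert E: E < N → go left; E > B → go right; E < J → go left; E < G → go left; E < F → go left. Place as left child of F.
Insert R: R > N → go right; R > Q → go right. Place as right child of Q.
Insert A: A < N → go left; A < B → go left. Place as left child of B.

N B A J G F E L Q R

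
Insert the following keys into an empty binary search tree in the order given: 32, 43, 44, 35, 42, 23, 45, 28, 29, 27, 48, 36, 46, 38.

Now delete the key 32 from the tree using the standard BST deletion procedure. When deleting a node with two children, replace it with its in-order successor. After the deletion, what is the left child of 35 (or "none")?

32: root
43: right child of 32 (depth 1)
44: right child of 43 (depth 2)
35: left child of 43 (depth 2)
42: right child of 35 (depth 3)
23: left child of 32 (depth 1)
45: right child of 44 (depth 3)
28: right child of 23 (depth 2)
29: right child of 28 (depth 3)
27: left child of 28 (depth 3)
48: right child of 45 (depth 4)
36: left child of 42 (depth 4)
46: left child of 48 (depth 5)
38: right child of 36 (depth 5)

Delete 32 (two children — replace with in-order successor).
After deletion, 35's left child: 23.

23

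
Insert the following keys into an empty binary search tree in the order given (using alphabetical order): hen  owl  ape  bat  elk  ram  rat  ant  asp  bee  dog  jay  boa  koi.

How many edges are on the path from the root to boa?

Insert hen: tree is empty, so hen becomes the root.
Insert owl: owl > hen → go right. Place as right child of hen.
Insert ape: ape < hen → go left. Place as left child of hen.
Insert bat: bat < hen → go left; bat > ape → go right. Place as right child of ape.
Insert elk: elk < hen → go left; elk > ape → go right; elk > bat → go right. Place as right child of bat.
Insert ram: ram > hen → go right; ram > owl → go right. Place as right child of owl.
Insert rat: rat > hen → go right; rat > owl → go right; rat > ram → go right. Place as right child of ram.
Insert ant: ant < hen → go left; ant < ape → go left. Place as left child of ape.
Insert asp: asp < hen → go left; asp > ape → go right; asp < bat → go left. Place as left child of bat.
Insert bee: bee < hen → go left; bee > ape → go right; bee > bat → go right; bee < elk → go left. Place as left child of elk.
Insert dog: dog < hen → go left; dog > ape → go right; dog > bat → go right; dog < elk → go left; dog > bee → go right. Place as right child of bee.
Insert jay: jay > hen → go right; jay < owl → go left. Place as left child of owl.
Insert boa: boa < hen → go left; boa > ape → go right; boa > bat → go right; boa < elk → go left; boa > bee → go right; boa < dog → go left. Place as left child of dog.
Insert koi: koi > hen → go right; koi < owl → go left; koi > jay → go right. Place as right child of jay.

Path to boa: hen → ape → bat → elk → bee → dog → boa, which is 6 edges.

6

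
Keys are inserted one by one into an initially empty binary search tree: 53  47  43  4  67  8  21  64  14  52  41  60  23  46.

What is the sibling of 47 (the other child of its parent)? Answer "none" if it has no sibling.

Resulting structure (node: left, right):
  53: L=47, R=67
  47: L=43, R=52
  43: L=4, R=46
  4: L=–, R=8
  67: L=64, R=–
  8: L=–, R=21
  21: L=14, R=41
  64: L=60, R=–
  14: L=–, R=–
  52: L=–, R=–
  41: L=23, R=–
  60: L=–, R=–
  23: L=–, R=–
  46: L=–, R=–

47's parent is 53; the other child of 53 is 67.

67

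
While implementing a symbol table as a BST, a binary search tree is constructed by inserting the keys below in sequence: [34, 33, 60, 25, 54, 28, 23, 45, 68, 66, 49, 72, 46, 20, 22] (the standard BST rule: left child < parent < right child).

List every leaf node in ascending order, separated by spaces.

Insert 34: tree is empty, so 34 becomes the root.
Insert 33: 33 < 34 → go left. Place as left child of 34.
Insert 60: 60 > 34 → go right. Place as right child of 34.
Insert 25: 25 < 34 → go left; 25 < 33 → go left. Place as left child of 33.
Insert 54: 54 > 34 → go right; 54 < 60 → go left. Place as left child of 60.
Insert 28: 28 < 34 → go left; 28 < 33 → go left; 28 > 25 → go right. Place as right child of 25.
Insert 23: 23 < 34 → go left; 23 < 33 → go left; 23 < 25 → go left. Place as left child of 25.
Insert 45: 45 > 34 → go right; 45 < 60 → go left; 45 < 54 → go left. Place as left child of 54.
Insert 68: 68 > 34 → go right; 68 > 60 → go right. Place as right child of 60.
Insert 66: 66 > 34 → go right; 66 > 60 → go right; 66 < 68 → go left. Place as left child of 68.
Insert 49: 49 > 34 → go right; 49 < 60 → go left; 49 < 54 → go left; 49 > 45 → go right. Place as right child of 45.
Insert 72: 72 > 34 → go right; 72 > 60 → go right; 72 > 68 → go right. Place as right child of 68.
Insert 46: 46 > 34 → go right; 46 < 60 → go left; 46 < 54 → go left; 46 > 45 → go right; 46 < 49 → go left. Place as left child of 49.
Insert 20: 20 < 34 → go left; 20 < 33 → go left; 20 < 25 → go left; 20 < 23 → go left. Place as left child of 23.
Insert 22: 22 < 34 → go left; 22 < 33 → go left; 22 < 25 → go left; 22 < 23 → go left; 22 > 20 → go right. Place as right child of 20.

22 28 46 66 72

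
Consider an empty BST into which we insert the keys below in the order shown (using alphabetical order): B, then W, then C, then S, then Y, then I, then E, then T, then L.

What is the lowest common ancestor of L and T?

S

Insert B: tree is empty, so B becomes the root.
Insert W: W > B → go right. Place as right child of B.
Insert C: C > B → go right; C < W → go left. Place as left child of W.
Insert S: S > B → go right; S < W → go left; S > C → go right. Place as right child of C.
Insert Y: Y > B → go right; Y > W → go right. Place as right child of W.
Insert I: I > B → go right; I < W → go left; I > C → go right; I < S → go left. Place as left child of S.
Insert E: E > B → go right; E < W → go left; E > C → go right; E < S → go left; E < I → go left. Place as left child of I.
Insert T: T > B → go right; T < W → go left; T > C → go right; T > S → go right. Place as right child of S.
Insert L: L > B → go right; L < W → go left; L > C → go right; L < S → go left; L > I → go right. Place as right child of I.

Path to L: B → W → C → S → I → L
Path to T: B → W → C → S → T
The paths share a prefix ending at S, then split left and right.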